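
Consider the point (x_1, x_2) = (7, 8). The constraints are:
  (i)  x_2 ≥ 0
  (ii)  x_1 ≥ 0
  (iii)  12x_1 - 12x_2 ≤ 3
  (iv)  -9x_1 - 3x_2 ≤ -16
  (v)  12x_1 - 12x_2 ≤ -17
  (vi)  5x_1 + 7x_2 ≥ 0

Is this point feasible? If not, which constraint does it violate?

not feasible — violates (v)

Constraint (v): 12x_1 - 12x_2 = -12, which is not ≤ -17. All other constraints are satisfied.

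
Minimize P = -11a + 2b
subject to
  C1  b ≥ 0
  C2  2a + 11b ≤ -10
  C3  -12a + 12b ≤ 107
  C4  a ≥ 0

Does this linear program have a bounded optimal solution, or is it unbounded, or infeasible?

infeasible

The boundaries b = 0 and 2a + 11b = -10 meet at (-5, 0), but that point violates a ≥ 0. Every candidate vertex is excluded by some other constraint, so the feasible region is empty.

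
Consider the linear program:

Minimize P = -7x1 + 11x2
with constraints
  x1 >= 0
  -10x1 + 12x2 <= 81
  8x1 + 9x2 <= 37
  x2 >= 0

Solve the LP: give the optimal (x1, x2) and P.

The optimum lies where 8x1 + 9x2 = 37 and x2 = 0.
Solving simultaneously gives x1 = 37/8, x2 = 0.

x1 = 37/8, x2 = 0, minimum P = -259/8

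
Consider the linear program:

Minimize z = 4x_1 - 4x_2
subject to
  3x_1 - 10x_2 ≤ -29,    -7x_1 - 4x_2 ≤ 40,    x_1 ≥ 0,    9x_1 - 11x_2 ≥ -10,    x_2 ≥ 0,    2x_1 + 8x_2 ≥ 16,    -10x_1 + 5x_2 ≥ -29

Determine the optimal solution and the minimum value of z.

x_1 = 73/19, x_2 = 77/19, minimum z = -16/19

Corner points and z = 4x_1 - 4x_2:
  (73/19, 77/19) → z = -16/19
  (87/17, 377/85) → z = 232/85
  (369/65, 361/65) → z = 32/65

The optimum lies where 3x_1 - 10x_2 = -29 and 9x_1 - 11x_2 = -10.
Solving simultaneously gives x_1 = 73/19, x_2 = 77/19.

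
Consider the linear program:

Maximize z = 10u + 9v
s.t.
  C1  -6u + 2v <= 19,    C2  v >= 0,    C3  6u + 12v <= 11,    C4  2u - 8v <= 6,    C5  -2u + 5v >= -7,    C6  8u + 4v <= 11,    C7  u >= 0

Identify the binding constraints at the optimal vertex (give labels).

Feasible corners and z = 10u + 9v:
  (11/8, 0) → z = 55/4
  (0, 0) → z = 0
  (11/9, 11/36) → z = 539/36
  (0, 11/12) → z = 33/4

The maximum is at (11/9, 11/36). Substituting into each constraint, equality holds for C3 and C6; the remaining constraints have slack.

C3 and C6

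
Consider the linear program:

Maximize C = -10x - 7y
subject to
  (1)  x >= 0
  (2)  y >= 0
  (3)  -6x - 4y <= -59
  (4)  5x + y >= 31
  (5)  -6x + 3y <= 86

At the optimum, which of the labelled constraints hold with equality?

(2) and (3)

Extreme points and C = -10x - 7y:
  (59/6, 0) → C = -295/3
  (65/14, 109/14) → C = -1413/14
  (1/3, 88/3) → C = -626/3
The feasible region is unbounded (it extends along (1, 2), (1, 0)), but C strictly decreases along every unbounded feasible direction, so there is no improving ray and the maximum is attained at a vertex.

The maximum is at (59/6, 0). Substituting into each constraint, equality holds for (2) and (3); the remaining constraints have slack.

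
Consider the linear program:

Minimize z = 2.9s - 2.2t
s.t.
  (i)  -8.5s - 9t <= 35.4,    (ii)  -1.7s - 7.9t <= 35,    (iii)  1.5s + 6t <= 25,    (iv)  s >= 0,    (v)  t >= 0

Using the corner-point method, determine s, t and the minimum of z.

Vertices and z = 2.9s - 2.2t:
  (0, 25/6) → z = -55/6
  (50/3, 0) → z = 145/3
  (0, 0) → z = 0

The binding constraints are 1.5s + 6t = 25 and s = 0.
Solving simultaneously gives s = 0, t = 25/6.

s = 0, t = 25/6, minimum z = -55/6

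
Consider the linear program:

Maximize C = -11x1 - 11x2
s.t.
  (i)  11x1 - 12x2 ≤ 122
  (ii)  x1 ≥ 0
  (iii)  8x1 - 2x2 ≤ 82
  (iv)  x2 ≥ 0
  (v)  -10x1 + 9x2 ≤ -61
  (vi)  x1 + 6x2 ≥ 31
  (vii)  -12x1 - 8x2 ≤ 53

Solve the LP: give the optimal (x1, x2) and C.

x1 = 215/23, x2 = 83/23, maximum C = -3278/23

Feasible corners and C = -11x1 - 11x2:
  (154/13, 83/13) → C = -2607/13
  (277/25, 83/25) → C = -792/5
  (215/23, 83/23) → C = -3278/23

The optimum lies where -10x1 + 9x2 = -61 and x1 + 6x2 = 31.
Solving simultaneously gives x1 = 215/23, x2 = 83/23.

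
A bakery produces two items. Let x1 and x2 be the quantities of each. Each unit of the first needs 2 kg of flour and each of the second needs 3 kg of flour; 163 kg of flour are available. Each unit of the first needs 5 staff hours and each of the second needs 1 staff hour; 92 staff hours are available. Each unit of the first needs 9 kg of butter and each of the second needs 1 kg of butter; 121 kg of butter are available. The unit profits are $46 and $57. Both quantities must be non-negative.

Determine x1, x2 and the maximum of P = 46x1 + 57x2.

x1 = 8, x2 = 49, maximum P = 3161

The binding constraints are 2x1 + 3x2 = 163 and 9x1 + x2 = 121.
Solving simultaneously gives x1 = 8, x2 = 49.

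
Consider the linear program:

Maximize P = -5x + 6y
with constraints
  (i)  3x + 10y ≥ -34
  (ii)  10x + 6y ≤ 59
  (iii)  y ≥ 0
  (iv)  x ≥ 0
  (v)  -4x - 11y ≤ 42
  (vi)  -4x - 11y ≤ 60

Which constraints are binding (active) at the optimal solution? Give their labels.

(ii) and (iv)

Feasible corners and P = -5x + 6y:
  (59/10, 0) → P = -59/2
  (0, 59/6) → P = 59
  (0, 0) → P = 0

The maximum is at (0, 59/6). Substituting into each constraint, equality holds for (ii) and (iv); the remaining constraints have slack.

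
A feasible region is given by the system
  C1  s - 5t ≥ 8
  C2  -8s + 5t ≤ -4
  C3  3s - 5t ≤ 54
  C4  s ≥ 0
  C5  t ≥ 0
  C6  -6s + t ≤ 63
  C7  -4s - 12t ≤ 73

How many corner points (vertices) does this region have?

3

Of the 21 pairwise boundary intersections, those satisfying every inequality are:
  (23, 3)
  (8, 0)
  (18, 0)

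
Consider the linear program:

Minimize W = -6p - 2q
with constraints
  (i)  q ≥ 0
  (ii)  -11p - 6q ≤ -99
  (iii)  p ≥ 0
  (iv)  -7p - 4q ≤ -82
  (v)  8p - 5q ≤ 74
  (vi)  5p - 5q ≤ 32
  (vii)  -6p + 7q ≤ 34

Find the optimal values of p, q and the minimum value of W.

p = 344/13, q = 358/13, minimum W = -2780/13

Vertices and W = -6p - 2q:
  (538/55, 186/55) → W = -720/11
  (6, 10) → W = -56
  (14, 38/5) → W = -496/5
  (344/13, 358/13) → W = -2780/13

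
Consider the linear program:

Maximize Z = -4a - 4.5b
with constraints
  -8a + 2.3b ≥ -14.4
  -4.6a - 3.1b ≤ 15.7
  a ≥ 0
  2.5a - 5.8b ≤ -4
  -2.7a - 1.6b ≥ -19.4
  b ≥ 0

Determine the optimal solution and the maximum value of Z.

a = 0, b = 20/29, maximum Z = -90/29

Corner points and Z = -4a - 4.5b:
  (9272/4065, 1360/813) → Z = -67688/4065
  (6766/1901, 11632/1901) → Z = -79408/1901
  (0, 20/29) → Z = -90/29
  (0, 97/8) → Z = -873/16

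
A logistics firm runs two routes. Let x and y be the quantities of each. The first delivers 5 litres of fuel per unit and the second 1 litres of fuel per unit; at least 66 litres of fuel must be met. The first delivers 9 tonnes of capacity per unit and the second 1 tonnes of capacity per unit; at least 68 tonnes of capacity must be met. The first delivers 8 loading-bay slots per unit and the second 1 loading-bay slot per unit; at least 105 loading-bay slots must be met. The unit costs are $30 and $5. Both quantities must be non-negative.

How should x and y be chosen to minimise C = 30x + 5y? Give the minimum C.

x = 13, y = 1, minimum C = 395

Corner points and C = 30x + 5y:
  (0, 105) → C = 525
  (66/5, 0) → C = 396
  (13, 1) → C = 395
The feasible region is unbounded (it extends along (0, 1), (1, 0)), but C strictly increases along every unbounded feasible direction, so there is no improving ray and the minimum is attained at a vertex.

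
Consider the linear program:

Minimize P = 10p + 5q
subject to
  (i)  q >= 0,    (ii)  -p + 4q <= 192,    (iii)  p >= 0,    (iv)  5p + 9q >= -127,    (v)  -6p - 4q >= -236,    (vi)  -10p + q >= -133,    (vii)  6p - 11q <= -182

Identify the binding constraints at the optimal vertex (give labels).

Vertices and P = 10p + 5q:
  (0, 48) → P = 240
  (44/7, 347/7) → P = 2175/7
  (0, 182/11) → P = 910/11
  (384/23, 781/23) → P = 7745/23
  (1645/104, 1309/52) → P = 7385/26

The minimum is at (0, 182/11). Substituting into each constraint, equality holds for (iii) and (vii); the remaining constraints have slack.

(iii) and (vii)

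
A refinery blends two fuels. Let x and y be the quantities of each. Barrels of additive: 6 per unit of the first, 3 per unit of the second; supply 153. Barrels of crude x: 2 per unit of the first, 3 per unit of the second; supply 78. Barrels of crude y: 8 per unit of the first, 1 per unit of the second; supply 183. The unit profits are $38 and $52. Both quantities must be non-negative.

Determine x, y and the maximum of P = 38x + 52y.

x = 75/4, y = 27/2, maximum P = 2829/2

Extreme points and P = 38x + 52y:
  (0, 0) → P = 0
  (0, 26) → P = 1352
  (183/8, 0) → P = 3477/4
  (75/4, 27/2) → P = 2829/2
  (22, 7) → P = 1200

At the optimal vertex, 6x + 3y = 153 and 2x + 3y = 78.
Solving simultaneously gives x = 75/4, y = 27/2.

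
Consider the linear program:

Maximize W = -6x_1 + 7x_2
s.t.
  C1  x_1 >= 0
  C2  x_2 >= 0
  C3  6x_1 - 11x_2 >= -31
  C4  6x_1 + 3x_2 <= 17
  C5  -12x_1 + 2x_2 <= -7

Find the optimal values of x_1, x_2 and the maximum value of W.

Feasible corners and W = -6x_1 + 7x_2:
  (17/6, 0) → W = -17
  (7/12, 0) → W = -7/2
  (55/48, 27/8) → W = 67/4

x_1 = 55/48, x_2 = 27/8, maximum W = 67/4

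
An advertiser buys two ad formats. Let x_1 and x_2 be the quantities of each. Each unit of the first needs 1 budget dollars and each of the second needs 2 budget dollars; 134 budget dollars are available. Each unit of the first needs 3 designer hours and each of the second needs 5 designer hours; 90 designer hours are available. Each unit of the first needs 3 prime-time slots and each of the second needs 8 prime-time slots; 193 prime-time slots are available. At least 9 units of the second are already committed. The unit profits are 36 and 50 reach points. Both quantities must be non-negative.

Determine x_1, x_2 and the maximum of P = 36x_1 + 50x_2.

x_1 = 15, x_2 = 9, maximum P = 990

Extreme points and P = 36x_1 + 50x_2:
  (0, 18) → P = 900
  (0, 9) → P = 450
  (15, 9) → P = 990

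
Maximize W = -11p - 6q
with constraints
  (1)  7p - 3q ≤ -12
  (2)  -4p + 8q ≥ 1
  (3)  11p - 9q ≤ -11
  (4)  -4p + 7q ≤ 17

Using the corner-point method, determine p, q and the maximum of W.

Extreme points and W = -11p - 6q:
  (-93/44, -41/44) → W = 1269/44
  (-33/37, 71/37) → W = -63/37
  (-129/4, -16) → W = 1803/4

p = -129/4, q = -16, maximum W = 1803/4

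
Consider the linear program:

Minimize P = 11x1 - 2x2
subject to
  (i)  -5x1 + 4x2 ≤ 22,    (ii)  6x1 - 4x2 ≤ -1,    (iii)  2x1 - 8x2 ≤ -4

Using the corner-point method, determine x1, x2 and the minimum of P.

x1 = -5, x2 = -3/4, minimum P = -107/2

Extreme points and P = 11x1 - 2x2:
  (21, 127/4) → P = 335/2
  (-5, -3/4) → P = -107/2
  (1/5, 11/20) → P = 11/10

At the optimal vertex, -5x1 + 4x2 = 22 and 2x1 - 8x2 = -4.
Solving simultaneously gives x1 = -5, x2 = -3/4.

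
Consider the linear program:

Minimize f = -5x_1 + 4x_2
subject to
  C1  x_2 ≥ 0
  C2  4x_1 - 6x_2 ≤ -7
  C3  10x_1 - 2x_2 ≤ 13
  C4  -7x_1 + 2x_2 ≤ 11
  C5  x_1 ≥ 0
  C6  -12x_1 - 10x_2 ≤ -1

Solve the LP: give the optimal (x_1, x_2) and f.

Vertices and f = -5x_1 + 4x_2:
  (23/13, 61/26) → f = 7/13
  (0, 7/6) → f = 14/3
  (8, 67/2) → f = 94
  (0, 11/2) → f = 22

At the optimal vertex, 4x_1 - 6x_2 = -7 and 10x_1 - 2x_2 = 13.
Solving simultaneously gives x_1 = 23/13, x_2 = 61/26.

x_1 = 23/13, x_2 = 61/26, minimum f = 7/13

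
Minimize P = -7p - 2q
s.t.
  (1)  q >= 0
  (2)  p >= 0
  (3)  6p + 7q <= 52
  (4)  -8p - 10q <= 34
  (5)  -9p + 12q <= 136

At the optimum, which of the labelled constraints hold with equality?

Corner points and P = -7p - 2q:
  (0, 0) → P = 0
  (26/3, 0) → P = -182/3
  (0, 52/7) → P = -104/7

The minimum is at (26/3, 0). Substituting into each constraint, equality holds for (1) and (3); the remaining constraints have slack.

(1) and (3)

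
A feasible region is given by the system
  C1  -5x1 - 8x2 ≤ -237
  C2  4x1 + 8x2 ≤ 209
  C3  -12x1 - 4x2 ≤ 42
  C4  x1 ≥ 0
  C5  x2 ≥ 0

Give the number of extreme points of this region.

Of the 10 pairwise boundary intersections, those satisfying every inequality are:
  (28, 97/8)
  (237/5, 0)
  (209/4, 0)

3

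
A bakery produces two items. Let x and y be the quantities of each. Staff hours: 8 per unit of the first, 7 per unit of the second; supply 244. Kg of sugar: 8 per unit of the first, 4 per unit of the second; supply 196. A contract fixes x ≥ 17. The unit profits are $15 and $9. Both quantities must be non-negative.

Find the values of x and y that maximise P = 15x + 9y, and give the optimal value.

Vertices and P = 15x + 9y:
  (49/2, 0) → P = 735/2
  (17, 0) → P = 255
  (17, 15) → P = 390

The binding constraints are 8x + 4y = 196 and x = 17.
Solving simultaneously gives x = 17, y = 15.

x = 17, y = 15, maximum P = 390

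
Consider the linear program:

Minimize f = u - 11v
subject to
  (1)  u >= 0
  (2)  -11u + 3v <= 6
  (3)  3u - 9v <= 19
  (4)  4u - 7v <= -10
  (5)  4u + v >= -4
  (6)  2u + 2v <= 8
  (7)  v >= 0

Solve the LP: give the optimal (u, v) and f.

Feasible corners and f = u - 11v:
  (0, 2) → f = -22
  (0, 10/7) → f = -110/7
  (3/7, 25/7) → f = -272/7
  (18/11, 26/11) → f = -268/11

The optimum lies where -11u + 3v = 6 and 2u + 2v = 8.
Solving simultaneously gives u = 3/7, v = 25/7.

u = 3/7, v = 25/7, minimum f = -272/7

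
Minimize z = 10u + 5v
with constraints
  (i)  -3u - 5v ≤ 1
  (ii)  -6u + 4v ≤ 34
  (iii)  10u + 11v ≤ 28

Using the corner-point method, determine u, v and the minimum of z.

Feasible corners and z = 10u + 5v:
  (-29/7, 16/7) → z = -30
  (151/17, -94/17) → z = 1040/17
  (-131/53, 254/53) → z = -40/53

The binding constraints are -3u - 5v = 1 and -6u + 4v = 34.
Solving simultaneously gives u = -29/7, v = 16/7.

u = -29/7, v = 16/7, minimum z = -30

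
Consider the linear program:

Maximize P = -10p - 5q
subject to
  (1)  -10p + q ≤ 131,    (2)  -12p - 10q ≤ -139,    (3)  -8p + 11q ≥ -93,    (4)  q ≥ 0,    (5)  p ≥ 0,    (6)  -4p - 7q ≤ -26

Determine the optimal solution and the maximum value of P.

p = 0, q = 139/10, maximum P = -139/2

The feasible region is unbounded (it extends along (1, 10), (11, 8)), but P strictly decreases along every unbounded feasible direction, so there is no improving ray and the maximum is attained at a vertex.

The optimum lies where -12p - 10q = -139 and p = 0.
Solving simultaneously gives p = 0, q = 139/10.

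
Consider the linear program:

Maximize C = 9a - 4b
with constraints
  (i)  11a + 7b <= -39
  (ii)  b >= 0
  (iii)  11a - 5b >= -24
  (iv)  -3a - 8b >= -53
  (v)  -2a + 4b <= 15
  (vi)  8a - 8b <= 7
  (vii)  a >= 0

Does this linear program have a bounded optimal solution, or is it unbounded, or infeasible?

The boundaries b = 0 and 8a - 8b = 7 meet at (7/8, 0), but that point violates 11a + 7b ≤ -39. Every candidate vertex is excluded by some other constraint, so the feasible region is empty.

infeasible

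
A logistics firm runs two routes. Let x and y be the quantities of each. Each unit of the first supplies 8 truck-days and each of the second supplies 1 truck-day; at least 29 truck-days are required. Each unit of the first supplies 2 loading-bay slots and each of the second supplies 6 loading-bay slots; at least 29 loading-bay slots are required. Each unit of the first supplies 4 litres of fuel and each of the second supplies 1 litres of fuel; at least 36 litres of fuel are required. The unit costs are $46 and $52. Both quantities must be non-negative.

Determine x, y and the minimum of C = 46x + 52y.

x = 17/2, y = 2, minimum C = 495

Corner points and C = 46x + 52y:
  (0, 36) → C = 1872
  (29/2, 0) → C = 667
  (17/2, 2) → C = 495
The feasible region is unbounded (it extends along (0, 1), (1, 0)), but C strictly increases along every unbounded feasible direction, so there is no improving ray and the minimum is attained at a vertex.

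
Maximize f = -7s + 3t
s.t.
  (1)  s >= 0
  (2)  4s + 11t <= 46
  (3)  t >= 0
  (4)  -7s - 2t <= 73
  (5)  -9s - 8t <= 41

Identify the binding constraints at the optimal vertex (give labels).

(1) and (2)

Corner points and f = -7s + 3t:
  (0, 46/11) → f = 138/11
  (0, 0) → f = 0
  (23/2, 0) → f = -161/2

The maximum is at (0, 46/11). Substituting into each constraint, equality holds for (1) and (2); the remaining constraints have slack.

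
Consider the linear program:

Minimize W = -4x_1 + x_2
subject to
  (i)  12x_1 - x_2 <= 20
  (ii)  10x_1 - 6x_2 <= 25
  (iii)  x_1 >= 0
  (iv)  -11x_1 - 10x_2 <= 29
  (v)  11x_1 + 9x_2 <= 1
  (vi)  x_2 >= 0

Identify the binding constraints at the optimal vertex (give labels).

(v) and (vi)

Extreme points and W = -4x_1 + x_2:
  (0, 1/9) → W = 1/9
  (0, 0) → W = 0
  (1/11, 0) → W = -4/11

The minimum is at (1/11, 0). Substituting into each constraint, equality holds for (v) and (vi); the remaining constraints have slack.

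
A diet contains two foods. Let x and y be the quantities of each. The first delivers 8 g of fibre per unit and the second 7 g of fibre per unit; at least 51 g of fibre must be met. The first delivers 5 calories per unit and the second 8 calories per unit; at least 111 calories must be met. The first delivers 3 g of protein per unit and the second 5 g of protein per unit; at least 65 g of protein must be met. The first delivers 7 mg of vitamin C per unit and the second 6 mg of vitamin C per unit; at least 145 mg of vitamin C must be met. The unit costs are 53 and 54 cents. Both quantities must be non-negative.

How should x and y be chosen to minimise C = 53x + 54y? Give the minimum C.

The feasible region is unbounded (it extends along (0, 1), (1, 0)), but C strictly increases along every unbounded feasible direction, so there is no improving ray and the minimum is attained at a vertex.

x = 19, y = 2, minimum C = 1115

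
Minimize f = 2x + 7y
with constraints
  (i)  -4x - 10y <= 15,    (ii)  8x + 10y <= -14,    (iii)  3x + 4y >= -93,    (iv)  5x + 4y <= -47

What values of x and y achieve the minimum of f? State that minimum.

x = -205/17, y = 113/34, minimum f = -29/34

Vertices and f = 2x + 7y:
  (-435/7, 327/14) → f = 549/14
  (-205/17, 113/34) → f = -29/34
  (-23, 17) → f = 73
The feasible region is unbounded (it extends along (-4, 3), (-5, 4)), but f strictly increases along every unbounded feasible direction, so there is no improving ray and the minimum is attained at a vertex.

The optimum lies where -4x - 10y = 15 and 5x + 4y = -47.
Solving simultaneously gives x = -205/17, y = 113/34.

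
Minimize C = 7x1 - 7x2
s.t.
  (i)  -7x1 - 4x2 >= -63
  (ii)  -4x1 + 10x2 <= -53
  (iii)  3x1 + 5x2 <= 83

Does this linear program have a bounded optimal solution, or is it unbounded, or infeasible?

From the feasible point (421/43, -119/86), moving in the direction (-10, -4) keeps every constraint satisfied while C decreases without bound.

unbounded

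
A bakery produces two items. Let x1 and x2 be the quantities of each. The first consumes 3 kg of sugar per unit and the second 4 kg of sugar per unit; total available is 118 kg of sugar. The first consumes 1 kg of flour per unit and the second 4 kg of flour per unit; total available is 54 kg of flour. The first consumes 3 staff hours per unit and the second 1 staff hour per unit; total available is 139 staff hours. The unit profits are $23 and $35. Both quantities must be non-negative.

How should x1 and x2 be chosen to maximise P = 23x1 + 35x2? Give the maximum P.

x1 = 32, x2 = 11/2, maximum P = 1857/2

Corner points and P = 23x1 + 35x2:
  (0, 0) → P = 0
  (0, 27/2) → P = 945/2
  (118/3, 0) → P = 2714/3
  (32, 11/2) → P = 1857/2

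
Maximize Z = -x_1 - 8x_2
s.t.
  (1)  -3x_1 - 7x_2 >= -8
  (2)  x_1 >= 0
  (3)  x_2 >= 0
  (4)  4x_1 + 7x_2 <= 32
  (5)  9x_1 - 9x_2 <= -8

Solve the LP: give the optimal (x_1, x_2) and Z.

x_1 = 0, x_2 = 8/9, maximum Z = -64/9

Feasible corners and Z = -x_1 - 8x_2:
  (0, 8/7) → Z = -64/7
  (8/45, 16/15) → Z = -392/45
  (0, 8/9) → Z = -64/9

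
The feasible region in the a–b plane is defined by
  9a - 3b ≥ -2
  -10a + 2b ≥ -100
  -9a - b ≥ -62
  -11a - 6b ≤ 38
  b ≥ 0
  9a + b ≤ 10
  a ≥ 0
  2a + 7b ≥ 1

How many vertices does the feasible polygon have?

Pairwise boundary intersections that survive every other constraint:
  (7/9, 3)
  (0, 2/3)
  (10/9, 0)
  (1/2, 0)
  (0, 1/7)

5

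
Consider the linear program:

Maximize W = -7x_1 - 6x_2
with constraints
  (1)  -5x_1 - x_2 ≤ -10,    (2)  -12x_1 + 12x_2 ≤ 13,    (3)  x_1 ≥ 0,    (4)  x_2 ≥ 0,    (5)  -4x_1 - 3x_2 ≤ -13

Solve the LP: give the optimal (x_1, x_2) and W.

x_1 = 13/4, x_2 = 0, maximum W = -91/4

Vertices and W = -7x_1 - 6x_2:
  (107/72, 185/72) → W = -1859/72
  (17/11, 25/11) → W = -269/11
  (13/4, 0) → W = -91/4
The feasible region is unbounded (it extends along (1, 1), (1, 0)), but W strictly decreases along every unbounded feasible direction, so there is no improving ray and the maximum is attained at a vertex.

The binding constraints are x_2 = 0 and -4x_1 - 3x_2 = -13.
Solving simultaneously gives x_1 = 13/4, x_2 = 0.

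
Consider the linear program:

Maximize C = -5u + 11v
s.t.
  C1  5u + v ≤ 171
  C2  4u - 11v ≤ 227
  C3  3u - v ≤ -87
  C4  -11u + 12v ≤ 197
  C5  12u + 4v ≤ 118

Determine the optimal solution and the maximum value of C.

u = -847/25, v = -366/25, maximum C = 209/25

The optimum lies where 3u - v = -87 and -11u + 12v = 197.
Solving simultaneously gives u = -847/25, v = -366/25.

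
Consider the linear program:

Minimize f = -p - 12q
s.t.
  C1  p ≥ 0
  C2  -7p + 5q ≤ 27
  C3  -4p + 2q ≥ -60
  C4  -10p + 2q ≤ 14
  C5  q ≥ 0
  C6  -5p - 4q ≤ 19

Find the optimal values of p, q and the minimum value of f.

At the optimal vertex, -7p + 5q = 27 and -4p + 2q = -60.
Solving simultaneously gives p = 59, q = 88.

p = 59, q = 88, minimum f = -1115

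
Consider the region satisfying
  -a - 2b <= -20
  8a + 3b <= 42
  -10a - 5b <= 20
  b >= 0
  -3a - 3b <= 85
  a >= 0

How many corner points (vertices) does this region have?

3

Of the 15 pairwise boundary intersections, those satisfying every inequality are:
  (24/13, 118/13)
  (0, 10)
  (0, 14)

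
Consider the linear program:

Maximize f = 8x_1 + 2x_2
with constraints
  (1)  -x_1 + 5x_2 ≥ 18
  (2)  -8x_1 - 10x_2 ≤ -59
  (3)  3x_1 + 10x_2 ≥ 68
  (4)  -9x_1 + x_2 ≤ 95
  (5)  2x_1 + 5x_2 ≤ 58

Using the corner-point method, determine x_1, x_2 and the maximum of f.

Extreme points and f = 8x_1 + 2x_2:
  (32/5, 122/25) → f = 1524/25
  (40/3, 94/15) → f = 596/5
  (-9/5, 367/50) → f = 7/25
  (-891/98, 1291/98) → f = -2273/49
  (-417/47, 712/47) → f = -1912/47

The optimum lies where -x_1 + 5x_2 = 18 and 2x_1 + 5x_2 = 58.
Solving simultaneously gives x_1 = 40/3, x_2 = 94/15.

x_1 = 40/3, x_2 = 94/15, maximum f = 596/5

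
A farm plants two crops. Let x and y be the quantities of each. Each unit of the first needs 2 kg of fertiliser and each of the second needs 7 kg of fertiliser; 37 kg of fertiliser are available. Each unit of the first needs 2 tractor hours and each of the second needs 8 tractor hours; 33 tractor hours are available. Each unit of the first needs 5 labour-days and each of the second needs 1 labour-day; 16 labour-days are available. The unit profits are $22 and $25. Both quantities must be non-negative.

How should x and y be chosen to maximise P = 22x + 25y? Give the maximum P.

x = 5/2, y = 7/2, maximum P = 285/2

Extreme points and P = 22x + 25y:
  (0, 0) → P = 0
  (0, 33/8) → P = 825/8
  (16/5, 0) → P = 352/5
  (5/2, 7/2) → P = 285/2

At the optimal vertex, 2x + 8y = 33 and 5x + y = 16.
Solving simultaneously gives x = 5/2, y = 7/2.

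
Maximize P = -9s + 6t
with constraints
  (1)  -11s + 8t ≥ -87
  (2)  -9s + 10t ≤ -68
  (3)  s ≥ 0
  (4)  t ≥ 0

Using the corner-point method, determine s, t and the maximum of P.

s = 68/9, t = 0, maximum P = -68

Corner points and P = -9s + 6t:
  (163/19, 35/38) → P = -1362/19
  (87/11, 0) → P = -783/11
  (68/9, 0) → P = -68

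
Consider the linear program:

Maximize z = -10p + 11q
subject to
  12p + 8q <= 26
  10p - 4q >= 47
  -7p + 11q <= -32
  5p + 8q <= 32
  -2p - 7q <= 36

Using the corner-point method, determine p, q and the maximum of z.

p = 15/4, q = -19/8, maximum z = -509/8

Vertices and z = -10p + 11q:
  (15/4, -19/8) → z = -509/8
  (235/34, -121/17) → z = -2506/17
  (185/78, -227/39) → z = -3422/39

At the optimal vertex, 12p + 8q = 26 and 10p - 4q = 47.
Solving simultaneously gives p = 15/4, q = -19/8.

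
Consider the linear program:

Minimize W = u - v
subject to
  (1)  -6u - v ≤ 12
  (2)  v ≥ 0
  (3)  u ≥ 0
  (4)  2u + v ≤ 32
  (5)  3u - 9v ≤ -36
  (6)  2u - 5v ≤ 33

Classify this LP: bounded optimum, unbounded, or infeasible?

Corner points and W = u - v:
  (0, 32) → W = -32
  (0, 4) → W = -4
  (12, 8) → W = 4
The feasible region has finitely many vertices and no improving ray; the minimum is -32 at (0, 32).

bounded optimum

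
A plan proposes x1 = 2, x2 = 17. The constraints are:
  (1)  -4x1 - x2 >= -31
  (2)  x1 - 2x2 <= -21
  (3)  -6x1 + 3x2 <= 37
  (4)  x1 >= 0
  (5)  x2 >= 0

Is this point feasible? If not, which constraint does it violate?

Constraint (3): -6x1 + 3x2 = 39, which is not ≤ 37. All other constraints are satisfied.

not feasible — violates (3)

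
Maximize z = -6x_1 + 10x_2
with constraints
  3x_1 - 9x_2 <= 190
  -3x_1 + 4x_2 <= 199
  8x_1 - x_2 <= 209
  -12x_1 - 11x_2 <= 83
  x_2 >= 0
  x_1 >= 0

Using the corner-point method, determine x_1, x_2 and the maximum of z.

x_1 = 1035/29, x_2 = 2219/29, maximum z = 15980/29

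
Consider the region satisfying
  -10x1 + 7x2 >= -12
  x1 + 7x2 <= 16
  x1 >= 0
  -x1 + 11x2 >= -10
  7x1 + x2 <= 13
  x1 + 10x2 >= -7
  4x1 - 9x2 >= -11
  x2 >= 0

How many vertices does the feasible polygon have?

The feasible vertices (each the meet of two boundaries and inside every other half-plane) are:
  (103/59, 46/59)
  (6/5, 0)
  (0, 11/9)
  (0, 0)
  (106/67, 129/67)

5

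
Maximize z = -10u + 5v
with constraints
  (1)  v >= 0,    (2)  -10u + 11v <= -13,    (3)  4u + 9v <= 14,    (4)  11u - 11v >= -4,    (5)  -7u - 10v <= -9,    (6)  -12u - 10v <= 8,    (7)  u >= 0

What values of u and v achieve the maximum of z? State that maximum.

Corner points and z = -10u + 5v:
  (13/10, 0) → z = -13
  (7/2, 0) → z = -35
  (271/134, 44/67) → z = -1135/67

u = 13/10, v = 0, maximum z = -13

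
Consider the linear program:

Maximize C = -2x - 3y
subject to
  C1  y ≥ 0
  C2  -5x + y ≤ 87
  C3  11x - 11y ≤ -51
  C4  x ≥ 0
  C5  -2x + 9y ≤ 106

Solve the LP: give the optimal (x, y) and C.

Feasible corners and C = -2x - 3y:
  (0, 51/11) → C = -153/11
  (101/11, 152/11) → C = -658/11
  (0, 106/9) → C = -106/3

The binding constraints are 11x - 11y = -51 and x = 0.
Solving simultaneously gives x = 0, y = 51/11.

x = 0, y = 51/11, maximum C = -153/11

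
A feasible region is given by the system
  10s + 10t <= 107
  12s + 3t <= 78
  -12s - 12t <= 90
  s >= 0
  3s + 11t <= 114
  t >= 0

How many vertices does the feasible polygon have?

The feasible vertices (each the meet of two boundaries and inside every other half-plane) are:
  (51/10, 28/5)
  (37/80, 819/80)
  (13/2, 0)
  (0, 114/11)
  (0, 0)

5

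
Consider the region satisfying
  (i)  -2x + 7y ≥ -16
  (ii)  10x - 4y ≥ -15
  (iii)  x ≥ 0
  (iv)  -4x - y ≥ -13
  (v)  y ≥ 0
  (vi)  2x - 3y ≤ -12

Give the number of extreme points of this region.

3

Intersecting each pair of boundary lines and keeping only the points that satisfy every inequality leaves:
  (37/26, 95/13)
  (3/22, 45/11)
  (27/14, 37/7)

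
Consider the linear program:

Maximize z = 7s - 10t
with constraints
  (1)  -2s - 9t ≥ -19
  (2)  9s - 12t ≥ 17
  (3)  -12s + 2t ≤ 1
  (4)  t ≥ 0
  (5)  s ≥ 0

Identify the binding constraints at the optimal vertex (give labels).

Feasible corners and z = 7s - 10t:
  (127/35, 137/105) → z = 1297/105
  (19/2, 0) → z = 133/2
  (17/9, 0) → z = 119/9

The maximum is at (19/2, 0). Substituting into each constraint, equality holds for (1) and (4); the remaining constraints have slack.

(1) and (4)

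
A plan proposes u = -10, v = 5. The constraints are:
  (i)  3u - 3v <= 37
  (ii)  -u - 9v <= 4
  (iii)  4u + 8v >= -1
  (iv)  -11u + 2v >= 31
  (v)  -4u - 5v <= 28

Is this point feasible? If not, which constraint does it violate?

(i): -45 ≤ 37 ✓
(ii): -35 ≤ 4 ✓
(iii): 0 ≥ -1 ✓
(iv): 120 ≥ 31 ✓
(v): 15 ≤ 28 ✓

feasible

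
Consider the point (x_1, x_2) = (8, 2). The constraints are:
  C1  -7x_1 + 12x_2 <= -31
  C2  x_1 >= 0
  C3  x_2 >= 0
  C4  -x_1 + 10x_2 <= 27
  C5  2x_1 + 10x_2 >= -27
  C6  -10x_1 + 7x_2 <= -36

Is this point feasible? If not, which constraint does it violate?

feasible

C1: -32 ≤ -31 ✓
C2: 8 ≥ 0 ✓
C3: 2 ≥ 0 ✓
C4: 12 ≤ 27 ✓
C5: 36 ≥ -27 ✓
C6: -66 ≤ -36 ✓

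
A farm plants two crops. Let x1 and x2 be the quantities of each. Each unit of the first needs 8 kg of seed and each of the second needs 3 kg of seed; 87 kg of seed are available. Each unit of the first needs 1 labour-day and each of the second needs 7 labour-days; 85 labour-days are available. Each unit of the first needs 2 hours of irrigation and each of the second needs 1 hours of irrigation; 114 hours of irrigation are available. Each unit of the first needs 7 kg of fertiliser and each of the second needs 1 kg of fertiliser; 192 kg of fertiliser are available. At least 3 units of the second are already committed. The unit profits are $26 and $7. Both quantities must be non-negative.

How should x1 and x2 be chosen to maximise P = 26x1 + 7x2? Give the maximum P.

x1 = 39/4, x2 = 3, maximum P = 549/2

Corner points and P = 26x1 + 7x2:
  (0, 85/7) → P = 85
  (0, 3) → P = 21
  (354/53, 593/53) → P = 13355/53
  (39/4, 3) → P = 549/2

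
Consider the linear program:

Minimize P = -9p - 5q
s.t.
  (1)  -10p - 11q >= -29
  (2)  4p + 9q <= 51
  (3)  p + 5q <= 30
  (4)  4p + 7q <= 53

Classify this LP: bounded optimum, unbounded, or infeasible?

From the feasible point (-185/39, 271/39), moving in the direction (11, -10) keeps every constraint satisfied while P decreases without bound.

unbounded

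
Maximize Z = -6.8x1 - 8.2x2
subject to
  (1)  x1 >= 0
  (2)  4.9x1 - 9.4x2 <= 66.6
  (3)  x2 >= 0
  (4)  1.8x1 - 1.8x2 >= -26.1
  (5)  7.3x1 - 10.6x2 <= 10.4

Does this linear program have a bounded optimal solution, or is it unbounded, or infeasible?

bounded optimum

Extreme points and Z = -6.8x1 - 8.2x2:
  (0, 0) → Z = 0
  (0, 14.5) → Z = -118.9
  (104/73, 0) → Z = -3536/365
The feasible region has finitely many vertices and no improving ray; the maximum is 0 at (0, 0).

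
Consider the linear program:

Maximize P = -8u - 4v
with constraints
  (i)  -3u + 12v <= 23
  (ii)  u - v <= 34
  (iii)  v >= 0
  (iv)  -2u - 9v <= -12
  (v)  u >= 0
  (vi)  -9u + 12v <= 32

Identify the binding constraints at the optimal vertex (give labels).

Feasible corners and P = -8u - 4v:
  (431/9, 125/9) → P = -1316/3
  (0, 23/12) → P = -23/3
  (34, 0) → P = -272
  (6, 0) → P = -48
  (0, 4/3) → P = -16/3

The maximum is at (0, 4/3). Substituting into each constraint, equality holds for (iv) and (v); the remaining constraints have slack.

(iv) and (v)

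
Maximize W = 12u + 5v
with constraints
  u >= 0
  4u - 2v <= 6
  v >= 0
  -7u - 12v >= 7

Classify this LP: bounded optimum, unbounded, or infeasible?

infeasible

The boundaries u = 0 and 4u - 2v = 6 meet at (0, -3), but that point violates v ≥ 0. Every candidate vertex is excluded by some other constraint, so the feasible region is empty.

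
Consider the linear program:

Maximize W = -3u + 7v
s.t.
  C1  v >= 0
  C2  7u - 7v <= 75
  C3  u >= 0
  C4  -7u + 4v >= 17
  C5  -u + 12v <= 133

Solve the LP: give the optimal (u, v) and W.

u = 0, v = 133/12, maximum W = 931/12

Extreme points and W = -3u + 7v:
  (0, 17/4) → W = 119/4
  (0, 133/12) → W = 931/12
  (41/10, 457/40) → W = 2707/40

At the optimal vertex, u = 0 and -u + 12v = 133.
Solving simultaneously gives u = 0, v = 133/12.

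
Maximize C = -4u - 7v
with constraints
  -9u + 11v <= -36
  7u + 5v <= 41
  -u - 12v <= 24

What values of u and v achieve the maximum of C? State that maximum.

At the optimal vertex, -9u + 11v = -36 and -u - 12v = 24.
Solving simultaneously gives u = 24/17, v = -36/17.

u = 24/17, v = -36/17, maximum C = 156/17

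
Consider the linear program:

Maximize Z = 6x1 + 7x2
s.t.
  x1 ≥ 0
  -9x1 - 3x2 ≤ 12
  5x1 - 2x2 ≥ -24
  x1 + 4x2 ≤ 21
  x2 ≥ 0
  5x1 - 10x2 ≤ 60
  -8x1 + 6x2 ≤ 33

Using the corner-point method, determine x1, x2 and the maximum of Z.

At the optimal vertex, x1 + 4x2 = 21 and 5x1 - 10x2 = 60.
Solving simultaneously gives x1 = 15, x2 = 3/2.

x1 = 15, x2 = 3/2, maximum Z = 201/2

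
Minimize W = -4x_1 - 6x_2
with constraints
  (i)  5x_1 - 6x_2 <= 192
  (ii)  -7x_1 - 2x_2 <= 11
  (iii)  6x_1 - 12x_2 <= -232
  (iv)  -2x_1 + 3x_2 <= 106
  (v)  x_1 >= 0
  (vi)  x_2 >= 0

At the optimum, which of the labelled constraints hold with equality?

(i) and (iv)

Vertices and W = -4x_1 - 6x_2:
  (154, 289/3) → W = -1194
  (404, 914/3) → W = -3444
  (0, 58/3) → W = -116
  (0, 106/3) → W = -212

The minimum is at (404, 914/3). Substituting into each constraint, equality holds for (i) and (iv); the remaining constraints have slack.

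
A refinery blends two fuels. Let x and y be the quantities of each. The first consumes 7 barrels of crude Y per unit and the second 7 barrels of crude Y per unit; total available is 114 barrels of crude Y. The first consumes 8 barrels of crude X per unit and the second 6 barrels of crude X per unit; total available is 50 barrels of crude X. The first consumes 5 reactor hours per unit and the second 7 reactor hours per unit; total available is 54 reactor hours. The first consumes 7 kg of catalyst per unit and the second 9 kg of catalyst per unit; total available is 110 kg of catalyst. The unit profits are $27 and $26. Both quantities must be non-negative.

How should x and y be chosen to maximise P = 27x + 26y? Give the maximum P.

Extreme points and P = 27x + 26y:
  (0, 0) → P = 0
  (0, 54/7) → P = 1404/7
  (25/4, 0) → P = 675/4
  (1, 7) → P = 209

The optimum lies where 8x + 6y = 50 and 5x + 7y = 54.
Solving simultaneously gives x = 1, y = 7.

x = 1, y = 7, maximum P = 209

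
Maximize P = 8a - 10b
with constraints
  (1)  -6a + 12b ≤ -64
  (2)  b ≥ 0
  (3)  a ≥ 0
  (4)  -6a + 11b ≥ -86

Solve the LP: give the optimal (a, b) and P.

The optimum lies where -6a + 12b = -64 and -6a + 11b = -86.
Solving simultaneously gives a = 164/3, b = 22.

a = 164/3, b = 22, maximum P = 652/3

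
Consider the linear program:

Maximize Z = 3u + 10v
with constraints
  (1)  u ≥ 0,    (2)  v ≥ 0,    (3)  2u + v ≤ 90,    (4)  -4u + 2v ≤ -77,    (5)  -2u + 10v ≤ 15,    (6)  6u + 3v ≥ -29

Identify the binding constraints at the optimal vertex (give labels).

(3) and (5)

Vertices and Z = 3u + 10v:
  (45, 0) → Z = 135
  (77/4, 0) → Z = 231/4
  (885/22, 105/11) → Z = 4755/22
  (200/9, 107/18) → Z = 1135/9

The maximum is at (885/22, 105/11). Substituting into each constraint, equality holds for (3) and (5); the remaining constraints have slack.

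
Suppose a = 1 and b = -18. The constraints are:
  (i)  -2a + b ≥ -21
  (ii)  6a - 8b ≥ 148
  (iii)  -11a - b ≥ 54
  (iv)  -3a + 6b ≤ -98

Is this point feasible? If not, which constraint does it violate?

Constraint (iii): -11a - b = 7, which is not ≥ 54. All other constraints are satisfied.

not feasible — violates (iii)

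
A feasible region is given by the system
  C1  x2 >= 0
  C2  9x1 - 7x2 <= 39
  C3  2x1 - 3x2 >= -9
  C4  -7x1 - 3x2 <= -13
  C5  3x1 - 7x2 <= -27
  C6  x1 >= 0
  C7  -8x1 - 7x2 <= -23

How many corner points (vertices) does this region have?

3

Pairwise boundary intersections that survive every other constraint:
  (180/13, 159/13)
  (11, 60/7)
  (18/5, 27/5)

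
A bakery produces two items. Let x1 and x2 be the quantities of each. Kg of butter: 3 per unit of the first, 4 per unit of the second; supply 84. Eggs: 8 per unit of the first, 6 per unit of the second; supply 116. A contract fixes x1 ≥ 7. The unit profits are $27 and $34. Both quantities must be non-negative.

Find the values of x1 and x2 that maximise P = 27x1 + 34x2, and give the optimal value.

Extreme points and P = 27x1 + 34x2:
  (29/2, 0) → P = 783/2
  (7, 0) → P = 189
  (7, 10) → P = 529

The optimum lies where 8x1 + 6x2 = 116 and x1 = 7.
Solving simultaneously gives x1 = 7, x2 = 10.

x1 = 7, x2 = 10, maximum P = 529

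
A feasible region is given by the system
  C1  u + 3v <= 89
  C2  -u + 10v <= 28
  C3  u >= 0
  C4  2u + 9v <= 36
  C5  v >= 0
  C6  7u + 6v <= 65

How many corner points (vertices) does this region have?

5

Of the 15 pairwise boundary intersections, those satisfying every inequality are:
  (0, 14/5)
  (108/29, 92/29)
  (0, 0)
  (123/17, 122/51)
  (65/7, 0)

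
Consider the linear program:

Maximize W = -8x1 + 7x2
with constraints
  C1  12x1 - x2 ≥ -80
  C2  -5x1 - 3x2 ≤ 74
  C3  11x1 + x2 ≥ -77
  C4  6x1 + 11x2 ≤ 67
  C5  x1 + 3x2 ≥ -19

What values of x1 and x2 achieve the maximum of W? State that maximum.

x1 = -271/46, x2 = 214/23, maximum W = 2582/23

Feasible corners and W = -8x1 + 7x2:
  (-157/23, -44/23) → W = 948/23
  (-271/46, 214/23) → W = 2582/23
  (-53/8, -33/8) → W = 193/8
  (410/7, -181/7) → W = -4547/7

The binding constraints are 12x1 - x2 = -80 and 6x1 + 11x2 = 67.
Solving simultaneously gives x1 = -271/46, x2 = 214/23.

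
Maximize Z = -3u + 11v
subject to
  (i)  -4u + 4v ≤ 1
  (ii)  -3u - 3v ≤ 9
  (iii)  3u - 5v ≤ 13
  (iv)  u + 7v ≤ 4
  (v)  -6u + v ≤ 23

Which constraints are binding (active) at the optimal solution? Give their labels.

(i) and (iv)

Extreme points and Z = -3u + 11v:
  (-13/8, -11/8) → Z = -41/4
  (9/32, 17/32) → Z = 5
  (-1/4, -11/4) → Z = -59/2
  (111/26, -1/26) → Z = -172/13

The maximum is at (9/32, 17/32). Substituting into each constraint, equality holds for (i) and (iv); the remaining constraints have slack.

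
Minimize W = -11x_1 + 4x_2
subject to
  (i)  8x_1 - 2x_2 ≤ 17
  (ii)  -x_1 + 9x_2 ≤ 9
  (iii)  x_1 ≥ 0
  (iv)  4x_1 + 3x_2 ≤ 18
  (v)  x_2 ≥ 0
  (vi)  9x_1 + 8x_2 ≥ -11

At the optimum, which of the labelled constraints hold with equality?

Vertices and W = -11x_1 + 4x_2:
  (171/70, 89/70) → W = -305/14
  (17/8, 0) → W = -187/8
  (0, 1) → W = 4
  (0, 0) → W = 0

The minimum is at (17/8, 0). Substituting into each constraint, equality holds for (i) and (v); the remaining constraints have slack.

(i) and (v)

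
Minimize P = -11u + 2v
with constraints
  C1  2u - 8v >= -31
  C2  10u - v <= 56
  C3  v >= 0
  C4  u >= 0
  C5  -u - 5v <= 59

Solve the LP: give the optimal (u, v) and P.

u = 28/5, v = 0, minimum P = -308/5

Feasible corners and P = -11u + 2v:
  (479/78, 211/39) → P = -1475/26
  (0, 31/8) → P = 31/4
  (28/5, 0) → P = -308/5
  (0, 0) → P = 0

At the optimal vertex, 10u - v = 56 and v = 0.
Solving simultaneously gives u = 28/5, v = 0.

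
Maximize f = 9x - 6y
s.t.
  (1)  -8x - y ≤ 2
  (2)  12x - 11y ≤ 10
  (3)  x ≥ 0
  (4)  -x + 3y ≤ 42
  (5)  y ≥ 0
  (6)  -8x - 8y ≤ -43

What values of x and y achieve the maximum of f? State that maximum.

Corner points and f = 9x - 6y:
  (492/25, 514/25) → f = 1344/25
  (553/184, 109/46) → f = 2361/184
  (0, 14) → f = -84
  (0, 43/8) → f = -129/4

x = 492/25, y = 514/25, maximum f = 1344/25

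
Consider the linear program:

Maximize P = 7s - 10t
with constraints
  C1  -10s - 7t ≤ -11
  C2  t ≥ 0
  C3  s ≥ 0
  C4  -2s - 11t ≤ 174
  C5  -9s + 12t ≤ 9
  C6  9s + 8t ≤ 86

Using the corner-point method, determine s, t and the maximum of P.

s = 86/9, t = 0, maximum P = 602/9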